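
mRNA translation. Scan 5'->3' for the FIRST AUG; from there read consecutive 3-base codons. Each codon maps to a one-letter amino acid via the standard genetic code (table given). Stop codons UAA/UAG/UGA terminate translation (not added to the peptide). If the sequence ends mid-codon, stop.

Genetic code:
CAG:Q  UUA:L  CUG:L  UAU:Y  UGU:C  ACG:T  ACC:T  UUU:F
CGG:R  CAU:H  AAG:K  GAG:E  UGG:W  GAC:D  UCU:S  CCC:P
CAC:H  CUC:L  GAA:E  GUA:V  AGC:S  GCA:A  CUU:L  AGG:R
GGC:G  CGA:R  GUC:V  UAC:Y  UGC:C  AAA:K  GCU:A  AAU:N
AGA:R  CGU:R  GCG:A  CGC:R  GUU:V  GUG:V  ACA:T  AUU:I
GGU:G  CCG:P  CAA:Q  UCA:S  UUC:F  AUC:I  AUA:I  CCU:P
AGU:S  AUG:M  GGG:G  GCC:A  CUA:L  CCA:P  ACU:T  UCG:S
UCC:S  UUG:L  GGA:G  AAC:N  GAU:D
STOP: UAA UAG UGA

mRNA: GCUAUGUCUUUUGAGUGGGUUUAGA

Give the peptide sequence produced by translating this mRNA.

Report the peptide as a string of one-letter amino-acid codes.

Answer: MSFEWV

Derivation:
start AUG at pos 3
pos 3: AUG -> M; peptide=M
pos 6: UCU -> S; peptide=MS
pos 9: UUU -> F; peptide=MSF
pos 12: GAG -> E; peptide=MSFE
pos 15: UGG -> W; peptide=MSFEW
pos 18: GUU -> V; peptide=MSFEWV
pos 21: UAG -> STOP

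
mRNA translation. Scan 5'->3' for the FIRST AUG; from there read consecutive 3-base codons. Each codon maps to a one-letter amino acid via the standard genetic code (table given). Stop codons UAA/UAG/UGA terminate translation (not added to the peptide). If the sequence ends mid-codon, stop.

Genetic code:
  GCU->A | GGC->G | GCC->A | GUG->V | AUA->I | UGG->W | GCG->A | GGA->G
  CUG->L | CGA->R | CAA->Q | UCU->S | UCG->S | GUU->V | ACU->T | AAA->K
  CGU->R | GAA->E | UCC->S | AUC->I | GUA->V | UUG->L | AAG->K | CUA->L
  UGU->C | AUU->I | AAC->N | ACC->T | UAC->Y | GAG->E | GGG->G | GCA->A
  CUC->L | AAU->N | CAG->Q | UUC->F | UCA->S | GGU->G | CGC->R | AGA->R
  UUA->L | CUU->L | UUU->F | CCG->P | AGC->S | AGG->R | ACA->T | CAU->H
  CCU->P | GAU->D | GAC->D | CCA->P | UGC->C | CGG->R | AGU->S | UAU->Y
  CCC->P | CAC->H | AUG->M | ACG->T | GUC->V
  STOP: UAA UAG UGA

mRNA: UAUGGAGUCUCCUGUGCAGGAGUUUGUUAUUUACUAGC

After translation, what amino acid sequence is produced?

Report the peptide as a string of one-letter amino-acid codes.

Answer: MESPVQEFVIY

Derivation:
start AUG at pos 1
pos 1: AUG -> M; peptide=M
pos 4: GAG -> E; peptide=ME
pos 7: UCU -> S; peptide=MES
pos 10: CCU -> P; peptide=MESP
pos 13: GUG -> V; peptide=MESPV
pos 16: CAG -> Q; peptide=MESPVQ
pos 19: GAG -> E; peptide=MESPVQE
pos 22: UUU -> F; peptide=MESPVQEF
pos 25: GUU -> V; peptide=MESPVQEFV
pos 28: AUU -> I; peptide=MESPVQEFVI
pos 31: UAC -> Y; peptide=MESPVQEFVIY
pos 34: UAG -> STOP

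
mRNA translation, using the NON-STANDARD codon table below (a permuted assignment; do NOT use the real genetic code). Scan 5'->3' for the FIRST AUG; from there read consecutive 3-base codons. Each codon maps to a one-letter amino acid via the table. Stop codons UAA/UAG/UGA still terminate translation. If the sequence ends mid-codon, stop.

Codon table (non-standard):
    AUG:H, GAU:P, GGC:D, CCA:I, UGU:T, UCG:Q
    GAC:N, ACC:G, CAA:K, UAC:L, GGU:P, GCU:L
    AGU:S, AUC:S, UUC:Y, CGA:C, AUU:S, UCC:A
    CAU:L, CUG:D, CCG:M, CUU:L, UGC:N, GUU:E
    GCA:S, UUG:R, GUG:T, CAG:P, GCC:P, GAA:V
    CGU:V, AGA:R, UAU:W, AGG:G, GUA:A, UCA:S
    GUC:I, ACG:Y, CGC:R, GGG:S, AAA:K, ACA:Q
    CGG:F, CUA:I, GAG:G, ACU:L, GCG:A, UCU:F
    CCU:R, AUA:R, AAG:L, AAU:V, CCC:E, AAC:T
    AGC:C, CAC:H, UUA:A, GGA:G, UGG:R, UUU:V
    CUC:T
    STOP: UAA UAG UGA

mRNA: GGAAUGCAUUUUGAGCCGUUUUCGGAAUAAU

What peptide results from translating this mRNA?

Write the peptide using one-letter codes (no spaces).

start AUG at pos 3
pos 3: AUG -> H; peptide=H
pos 6: CAU -> L; peptide=HL
pos 9: UUU -> V; peptide=HLV
pos 12: GAG -> G; peptide=HLVG
pos 15: CCG -> M; peptide=HLVGM
pos 18: UUU -> V; peptide=HLVGMV
pos 21: UCG -> Q; peptide=HLVGMVQ
pos 24: GAA -> V; peptide=HLVGMVQV
pos 27: UAA -> STOP

Answer: HLVGMVQV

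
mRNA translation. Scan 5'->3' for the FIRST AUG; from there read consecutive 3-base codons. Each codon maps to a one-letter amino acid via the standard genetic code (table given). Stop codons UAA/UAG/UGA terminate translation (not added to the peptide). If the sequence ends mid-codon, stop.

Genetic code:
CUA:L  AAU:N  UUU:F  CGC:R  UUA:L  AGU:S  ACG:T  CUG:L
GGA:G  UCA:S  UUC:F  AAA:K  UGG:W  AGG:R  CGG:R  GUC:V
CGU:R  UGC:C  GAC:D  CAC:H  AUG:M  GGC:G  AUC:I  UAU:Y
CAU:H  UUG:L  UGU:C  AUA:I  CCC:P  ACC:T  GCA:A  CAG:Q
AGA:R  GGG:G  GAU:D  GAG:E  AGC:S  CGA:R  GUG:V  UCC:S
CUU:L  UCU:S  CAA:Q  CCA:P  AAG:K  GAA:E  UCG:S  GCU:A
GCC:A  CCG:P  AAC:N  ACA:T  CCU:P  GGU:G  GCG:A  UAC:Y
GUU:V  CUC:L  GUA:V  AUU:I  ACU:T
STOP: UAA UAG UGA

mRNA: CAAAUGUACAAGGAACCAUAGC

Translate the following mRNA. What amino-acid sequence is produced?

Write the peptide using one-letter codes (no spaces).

start AUG at pos 3
pos 3: AUG -> M; peptide=M
pos 6: UAC -> Y; peptide=MY
pos 9: AAG -> K; peptide=MYK
pos 12: GAA -> E; peptide=MYKE
pos 15: CCA -> P; peptide=MYKEP
pos 18: UAG -> STOP

Answer: MYKEP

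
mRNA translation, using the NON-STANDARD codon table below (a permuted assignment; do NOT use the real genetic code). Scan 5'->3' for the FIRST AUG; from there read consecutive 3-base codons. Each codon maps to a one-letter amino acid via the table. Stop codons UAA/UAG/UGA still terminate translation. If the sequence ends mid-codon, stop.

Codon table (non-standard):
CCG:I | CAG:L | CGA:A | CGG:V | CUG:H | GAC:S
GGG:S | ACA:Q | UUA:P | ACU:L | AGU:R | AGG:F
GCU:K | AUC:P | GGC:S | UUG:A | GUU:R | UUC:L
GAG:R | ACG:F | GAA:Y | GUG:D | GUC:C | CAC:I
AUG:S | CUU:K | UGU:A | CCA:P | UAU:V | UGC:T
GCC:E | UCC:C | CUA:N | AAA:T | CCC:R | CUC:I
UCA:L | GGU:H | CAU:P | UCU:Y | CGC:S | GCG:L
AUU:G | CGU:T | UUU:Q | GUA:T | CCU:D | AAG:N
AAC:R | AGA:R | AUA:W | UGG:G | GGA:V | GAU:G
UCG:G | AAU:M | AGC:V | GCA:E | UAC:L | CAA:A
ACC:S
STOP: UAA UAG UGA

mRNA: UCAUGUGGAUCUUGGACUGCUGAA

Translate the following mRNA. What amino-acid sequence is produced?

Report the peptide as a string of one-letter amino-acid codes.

Answer: SGPAST

Derivation:
start AUG at pos 2
pos 2: AUG -> S; peptide=S
pos 5: UGG -> G; peptide=SG
pos 8: AUC -> P; peptide=SGP
pos 11: UUG -> A; peptide=SGPA
pos 14: GAC -> S; peptide=SGPAS
pos 17: UGC -> T; peptide=SGPAST
pos 20: UGA -> STOP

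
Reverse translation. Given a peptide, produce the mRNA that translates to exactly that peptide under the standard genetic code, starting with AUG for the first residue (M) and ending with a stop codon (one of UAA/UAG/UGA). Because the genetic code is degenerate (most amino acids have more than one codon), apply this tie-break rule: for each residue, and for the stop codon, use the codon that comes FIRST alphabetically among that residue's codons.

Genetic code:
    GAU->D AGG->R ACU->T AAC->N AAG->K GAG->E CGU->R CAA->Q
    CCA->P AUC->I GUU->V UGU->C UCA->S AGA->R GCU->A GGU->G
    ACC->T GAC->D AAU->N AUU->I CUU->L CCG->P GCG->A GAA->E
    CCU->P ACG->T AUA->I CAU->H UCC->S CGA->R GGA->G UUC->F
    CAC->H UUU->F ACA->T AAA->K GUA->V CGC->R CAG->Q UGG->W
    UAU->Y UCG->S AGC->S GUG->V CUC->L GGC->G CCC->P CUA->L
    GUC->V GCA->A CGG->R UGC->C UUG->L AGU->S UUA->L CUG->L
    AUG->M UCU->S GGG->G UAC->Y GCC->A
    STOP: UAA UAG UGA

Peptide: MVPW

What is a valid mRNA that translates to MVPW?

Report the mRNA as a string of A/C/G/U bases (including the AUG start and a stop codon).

Answer: mRNA: AUGGUACCAUGGUAA

Derivation:
residue 1: M -> AUG (start codon)
residue 2: V codons sorted = GUA,GUC,GUG,GUU -> pick first = GUA
residue 3: P codons sorted = CCA,CCC,CCG,CCU -> pick first = CCA
residue 4: W -> UGG (only codon)
terminator: stop codons sorted = UAA,UAG,UGA -> pick first = UAA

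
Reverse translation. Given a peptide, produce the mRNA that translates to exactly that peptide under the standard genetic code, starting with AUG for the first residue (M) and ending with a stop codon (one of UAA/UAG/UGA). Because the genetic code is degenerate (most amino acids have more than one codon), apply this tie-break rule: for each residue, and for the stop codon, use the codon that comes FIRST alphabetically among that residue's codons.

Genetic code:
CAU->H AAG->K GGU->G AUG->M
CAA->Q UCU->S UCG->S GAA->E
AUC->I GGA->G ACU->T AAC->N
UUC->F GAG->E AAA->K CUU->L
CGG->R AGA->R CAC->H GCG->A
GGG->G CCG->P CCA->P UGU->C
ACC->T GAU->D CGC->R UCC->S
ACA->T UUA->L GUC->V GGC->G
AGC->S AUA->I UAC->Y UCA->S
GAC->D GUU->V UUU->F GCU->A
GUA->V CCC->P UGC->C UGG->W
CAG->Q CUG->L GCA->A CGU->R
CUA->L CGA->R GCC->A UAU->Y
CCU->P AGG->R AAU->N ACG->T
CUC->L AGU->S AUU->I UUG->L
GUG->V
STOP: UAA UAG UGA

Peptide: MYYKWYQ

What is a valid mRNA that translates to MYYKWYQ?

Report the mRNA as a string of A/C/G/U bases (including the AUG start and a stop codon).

Answer: mRNA: AUGUACUACAAAUGGUACCAAUAA

Derivation:
residue 1: M -> AUG (start codon)
residue 2: Y codons sorted = UAC,UAU -> pick first = UAC
residue 3: Y codons sorted = UAC,UAU -> pick first = UAC
residue 4: K codons sorted = AAA,AAG -> pick first = AAA
residue 5: W -> UGG (only codon)
residue 6: Y codons sorted = UAC,UAU -> pick first = UAC
residue 7: Q codons sorted = CAA,CAG -> pick first = CAA
terminator: stop codons sorted = UAA,UAG,UGA -> pick first = UAA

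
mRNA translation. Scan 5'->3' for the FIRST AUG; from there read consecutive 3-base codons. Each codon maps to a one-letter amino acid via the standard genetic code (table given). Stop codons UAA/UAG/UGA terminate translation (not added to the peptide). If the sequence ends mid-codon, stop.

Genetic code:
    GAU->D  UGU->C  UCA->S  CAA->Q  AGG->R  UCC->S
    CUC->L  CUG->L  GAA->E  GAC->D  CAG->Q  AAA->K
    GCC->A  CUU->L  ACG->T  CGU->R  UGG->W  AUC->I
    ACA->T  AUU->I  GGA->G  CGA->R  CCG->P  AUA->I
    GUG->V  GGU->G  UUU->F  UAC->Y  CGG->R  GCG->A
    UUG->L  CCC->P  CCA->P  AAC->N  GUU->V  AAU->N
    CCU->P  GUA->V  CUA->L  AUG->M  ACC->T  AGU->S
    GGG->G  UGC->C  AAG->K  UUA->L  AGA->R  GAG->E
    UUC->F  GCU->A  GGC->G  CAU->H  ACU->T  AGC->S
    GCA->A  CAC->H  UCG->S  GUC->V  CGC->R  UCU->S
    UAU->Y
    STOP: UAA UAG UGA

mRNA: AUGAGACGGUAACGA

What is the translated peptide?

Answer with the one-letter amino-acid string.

Answer: MRR

Derivation:
start AUG at pos 0
pos 0: AUG -> M; peptide=M
pos 3: AGA -> R; peptide=MR
pos 6: CGG -> R; peptide=MRR
pos 9: UAA -> STOP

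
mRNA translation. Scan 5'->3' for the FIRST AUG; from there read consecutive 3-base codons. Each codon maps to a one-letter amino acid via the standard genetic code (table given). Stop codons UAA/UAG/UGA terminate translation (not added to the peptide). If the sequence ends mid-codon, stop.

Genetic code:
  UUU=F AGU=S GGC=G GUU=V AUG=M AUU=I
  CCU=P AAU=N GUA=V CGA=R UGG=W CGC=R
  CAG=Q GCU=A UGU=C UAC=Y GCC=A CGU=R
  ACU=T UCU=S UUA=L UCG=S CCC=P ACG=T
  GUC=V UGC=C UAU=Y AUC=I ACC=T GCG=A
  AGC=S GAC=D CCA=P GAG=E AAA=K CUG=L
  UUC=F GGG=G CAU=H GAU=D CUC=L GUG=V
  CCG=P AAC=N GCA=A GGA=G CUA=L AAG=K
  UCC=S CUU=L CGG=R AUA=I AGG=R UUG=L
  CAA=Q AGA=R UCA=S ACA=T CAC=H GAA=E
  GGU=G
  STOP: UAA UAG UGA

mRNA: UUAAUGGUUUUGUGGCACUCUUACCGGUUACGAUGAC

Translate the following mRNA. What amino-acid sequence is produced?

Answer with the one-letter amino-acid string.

start AUG at pos 3
pos 3: AUG -> M; peptide=M
pos 6: GUU -> V; peptide=MV
pos 9: UUG -> L; peptide=MVL
pos 12: UGG -> W; peptide=MVLW
pos 15: CAC -> H; peptide=MVLWH
pos 18: UCU -> S; peptide=MVLWHS
pos 21: UAC -> Y; peptide=MVLWHSY
pos 24: CGG -> R; peptide=MVLWHSYR
pos 27: UUA -> L; peptide=MVLWHSYRL
pos 30: CGA -> R; peptide=MVLWHSYRLR
pos 33: UGA -> STOP

Answer: MVLWHSYRLR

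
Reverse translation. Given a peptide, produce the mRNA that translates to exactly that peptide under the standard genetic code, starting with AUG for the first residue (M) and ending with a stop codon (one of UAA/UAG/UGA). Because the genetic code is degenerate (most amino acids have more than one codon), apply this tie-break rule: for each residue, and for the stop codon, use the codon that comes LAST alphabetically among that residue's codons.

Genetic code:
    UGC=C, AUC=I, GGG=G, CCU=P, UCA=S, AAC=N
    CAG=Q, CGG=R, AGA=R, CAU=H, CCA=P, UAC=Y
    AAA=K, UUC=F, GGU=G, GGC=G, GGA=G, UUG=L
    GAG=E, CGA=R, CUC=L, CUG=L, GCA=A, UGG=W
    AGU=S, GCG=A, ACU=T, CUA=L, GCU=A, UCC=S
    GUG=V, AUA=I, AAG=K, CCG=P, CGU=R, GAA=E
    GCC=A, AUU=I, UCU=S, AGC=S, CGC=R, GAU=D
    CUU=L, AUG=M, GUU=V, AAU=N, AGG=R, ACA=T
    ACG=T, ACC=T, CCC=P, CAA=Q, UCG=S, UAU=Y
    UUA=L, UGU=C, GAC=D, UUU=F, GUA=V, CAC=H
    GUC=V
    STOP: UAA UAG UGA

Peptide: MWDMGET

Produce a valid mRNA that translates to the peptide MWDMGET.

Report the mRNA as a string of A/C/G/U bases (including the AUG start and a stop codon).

Answer: mRNA: AUGUGGGAUAUGGGUGAGACUUGA

Derivation:
residue 1: M -> AUG (start codon)
residue 2: W -> UGG (only codon)
residue 3: D codons sorted = GAC,GAU -> pick last = GAU
residue 4: M -> AUG (only codon)
residue 5: G codons sorted = GGA,GGC,GGG,GGU -> pick last = GGU
residue 6: E codons sorted = GAA,GAG -> pick last = GAG
residue 7: T codons sorted = ACA,ACC,ACG,ACU -> pick last = ACU
terminator: stop codons sorted = UAA,UAG,UGA -> pick last = UGA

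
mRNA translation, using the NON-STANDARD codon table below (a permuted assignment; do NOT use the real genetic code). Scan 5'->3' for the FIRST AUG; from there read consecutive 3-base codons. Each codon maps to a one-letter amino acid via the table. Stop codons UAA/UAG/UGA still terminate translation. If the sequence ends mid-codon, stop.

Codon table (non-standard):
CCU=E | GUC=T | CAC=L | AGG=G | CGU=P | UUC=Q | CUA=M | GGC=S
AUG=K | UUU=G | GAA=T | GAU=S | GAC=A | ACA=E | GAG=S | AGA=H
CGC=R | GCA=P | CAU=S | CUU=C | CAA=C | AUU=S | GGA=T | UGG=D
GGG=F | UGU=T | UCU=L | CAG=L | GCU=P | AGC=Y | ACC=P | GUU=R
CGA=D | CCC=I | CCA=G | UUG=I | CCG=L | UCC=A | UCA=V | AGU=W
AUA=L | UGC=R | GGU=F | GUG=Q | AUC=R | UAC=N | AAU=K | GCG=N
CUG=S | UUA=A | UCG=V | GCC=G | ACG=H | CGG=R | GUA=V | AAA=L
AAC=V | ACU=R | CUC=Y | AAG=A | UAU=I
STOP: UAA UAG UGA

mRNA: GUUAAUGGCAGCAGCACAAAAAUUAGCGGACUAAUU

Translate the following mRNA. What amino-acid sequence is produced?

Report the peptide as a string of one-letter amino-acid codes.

Answer: KPPPCLANA

Derivation:
start AUG at pos 4
pos 4: AUG -> K; peptide=K
pos 7: GCA -> P; peptide=KP
pos 10: GCA -> P; peptide=KPP
pos 13: GCA -> P; peptide=KPPP
pos 16: CAA -> C; peptide=KPPPC
pos 19: AAA -> L; peptide=KPPPCL
pos 22: UUA -> A; peptide=KPPPCLA
pos 25: GCG -> N; peptide=KPPPCLAN
pos 28: GAC -> A; peptide=KPPPCLANA
pos 31: UAA -> STOP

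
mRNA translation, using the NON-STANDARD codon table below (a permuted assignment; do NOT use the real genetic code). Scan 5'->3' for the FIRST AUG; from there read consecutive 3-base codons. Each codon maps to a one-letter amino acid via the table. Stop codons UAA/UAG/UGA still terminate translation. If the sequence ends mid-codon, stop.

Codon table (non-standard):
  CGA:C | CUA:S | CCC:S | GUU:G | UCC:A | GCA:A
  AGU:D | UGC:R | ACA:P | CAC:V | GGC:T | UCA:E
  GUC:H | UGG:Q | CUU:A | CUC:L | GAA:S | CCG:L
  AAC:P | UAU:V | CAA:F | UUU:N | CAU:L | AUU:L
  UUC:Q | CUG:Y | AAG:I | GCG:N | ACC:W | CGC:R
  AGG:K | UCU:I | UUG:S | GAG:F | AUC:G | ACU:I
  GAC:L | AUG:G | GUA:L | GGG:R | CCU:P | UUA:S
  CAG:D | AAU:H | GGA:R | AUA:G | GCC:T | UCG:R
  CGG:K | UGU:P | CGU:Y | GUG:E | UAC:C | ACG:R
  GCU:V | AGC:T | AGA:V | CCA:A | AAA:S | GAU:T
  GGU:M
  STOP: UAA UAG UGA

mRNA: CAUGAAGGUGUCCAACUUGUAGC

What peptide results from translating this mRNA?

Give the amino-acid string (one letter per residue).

start AUG at pos 1
pos 1: AUG -> G; peptide=G
pos 4: AAG -> I; peptide=GI
pos 7: GUG -> E; peptide=GIE
pos 10: UCC -> A; peptide=GIEA
pos 13: AAC -> P; peptide=GIEAP
pos 16: UUG -> S; peptide=GIEAPS
pos 19: UAG -> STOP

Answer: GIEAPS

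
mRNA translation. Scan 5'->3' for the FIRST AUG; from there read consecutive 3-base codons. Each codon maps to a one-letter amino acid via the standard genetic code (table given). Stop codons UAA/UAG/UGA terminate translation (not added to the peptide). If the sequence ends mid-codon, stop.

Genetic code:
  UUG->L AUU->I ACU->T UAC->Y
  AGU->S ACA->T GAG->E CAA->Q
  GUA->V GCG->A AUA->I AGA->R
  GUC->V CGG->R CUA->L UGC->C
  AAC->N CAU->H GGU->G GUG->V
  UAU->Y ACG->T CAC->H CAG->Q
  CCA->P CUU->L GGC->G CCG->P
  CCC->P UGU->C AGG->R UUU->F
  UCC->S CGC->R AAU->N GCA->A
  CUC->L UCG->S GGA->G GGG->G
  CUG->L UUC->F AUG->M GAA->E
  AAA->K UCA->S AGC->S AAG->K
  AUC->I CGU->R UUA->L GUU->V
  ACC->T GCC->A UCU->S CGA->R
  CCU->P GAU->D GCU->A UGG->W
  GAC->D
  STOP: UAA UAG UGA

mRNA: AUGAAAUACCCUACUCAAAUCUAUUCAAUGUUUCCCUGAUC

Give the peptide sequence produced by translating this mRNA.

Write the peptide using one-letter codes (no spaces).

start AUG at pos 0
pos 0: AUG -> M; peptide=M
pos 3: AAA -> K; peptide=MK
pos 6: UAC -> Y; peptide=MKY
pos 9: CCU -> P; peptide=MKYP
pos 12: ACU -> T; peptide=MKYPT
pos 15: CAA -> Q; peptide=MKYPTQ
pos 18: AUC -> I; peptide=MKYPTQI
pos 21: UAU -> Y; peptide=MKYPTQIY
pos 24: UCA -> S; peptide=MKYPTQIYS
pos 27: AUG -> M; peptide=MKYPTQIYSM
pos 30: UUU -> F; peptide=MKYPTQIYSMF
pos 33: CCC -> P; peptide=MKYPTQIYSMFP
pos 36: UGA -> STOP

Answer: MKYPTQIYSMFP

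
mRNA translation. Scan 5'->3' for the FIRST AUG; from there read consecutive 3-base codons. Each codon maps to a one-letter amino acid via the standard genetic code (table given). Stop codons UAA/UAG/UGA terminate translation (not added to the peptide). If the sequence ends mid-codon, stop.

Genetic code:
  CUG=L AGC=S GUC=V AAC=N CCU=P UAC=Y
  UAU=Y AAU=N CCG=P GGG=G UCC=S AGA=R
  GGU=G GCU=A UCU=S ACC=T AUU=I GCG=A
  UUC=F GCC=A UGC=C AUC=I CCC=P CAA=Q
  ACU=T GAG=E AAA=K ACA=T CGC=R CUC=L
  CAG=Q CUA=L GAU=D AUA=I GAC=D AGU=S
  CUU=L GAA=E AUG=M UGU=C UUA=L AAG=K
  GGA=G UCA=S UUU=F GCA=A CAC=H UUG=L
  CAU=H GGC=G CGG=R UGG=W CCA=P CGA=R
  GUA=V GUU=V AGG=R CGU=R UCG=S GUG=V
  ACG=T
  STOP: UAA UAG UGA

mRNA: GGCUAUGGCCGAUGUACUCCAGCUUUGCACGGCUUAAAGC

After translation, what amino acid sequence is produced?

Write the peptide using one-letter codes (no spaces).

start AUG at pos 4
pos 4: AUG -> M; peptide=M
pos 7: GCC -> A; peptide=MA
pos 10: GAU -> D; peptide=MAD
pos 13: GUA -> V; peptide=MADV
pos 16: CUC -> L; peptide=MADVL
pos 19: CAG -> Q; peptide=MADVLQ
pos 22: CUU -> L; peptide=MADVLQL
pos 25: UGC -> C; peptide=MADVLQLC
pos 28: ACG -> T; peptide=MADVLQLCT
pos 31: GCU -> A; peptide=MADVLQLCTA
pos 34: UAA -> STOP

Answer: MADVLQLCTA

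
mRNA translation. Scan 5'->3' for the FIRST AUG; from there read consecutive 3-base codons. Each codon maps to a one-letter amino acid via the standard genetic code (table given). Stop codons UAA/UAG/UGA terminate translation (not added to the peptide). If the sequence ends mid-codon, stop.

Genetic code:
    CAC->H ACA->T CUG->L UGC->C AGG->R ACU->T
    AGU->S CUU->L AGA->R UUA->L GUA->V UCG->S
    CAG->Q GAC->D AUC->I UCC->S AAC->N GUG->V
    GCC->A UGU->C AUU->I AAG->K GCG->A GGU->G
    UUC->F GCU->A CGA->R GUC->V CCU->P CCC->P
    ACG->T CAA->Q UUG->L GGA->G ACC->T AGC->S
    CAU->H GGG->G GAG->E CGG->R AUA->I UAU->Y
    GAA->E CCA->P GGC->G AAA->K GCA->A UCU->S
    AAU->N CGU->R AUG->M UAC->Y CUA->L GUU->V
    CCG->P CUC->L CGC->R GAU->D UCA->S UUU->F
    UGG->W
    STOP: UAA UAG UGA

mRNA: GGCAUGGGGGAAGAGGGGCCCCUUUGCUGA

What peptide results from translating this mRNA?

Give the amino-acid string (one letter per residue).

Answer: MGEEGPLC

Derivation:
start AUG at pos 3
pos 3: AUG -> M; peptide=M
pos 6: GGG -> G; peptide=MG
pos 9: GAA -> E; peptide=MGE
pos 12: GAG -> E; peptide=MGEE
pos 15: GGG -> G; peptide=MGEEG
pos 18: CCC -> P; peptide=MGEEGP
pos 21: CUU -> L; peptide=MGEEGPL
pos 24: UGC -> C; peptide=MGEEGPLC
pos 27: UGA -> STOP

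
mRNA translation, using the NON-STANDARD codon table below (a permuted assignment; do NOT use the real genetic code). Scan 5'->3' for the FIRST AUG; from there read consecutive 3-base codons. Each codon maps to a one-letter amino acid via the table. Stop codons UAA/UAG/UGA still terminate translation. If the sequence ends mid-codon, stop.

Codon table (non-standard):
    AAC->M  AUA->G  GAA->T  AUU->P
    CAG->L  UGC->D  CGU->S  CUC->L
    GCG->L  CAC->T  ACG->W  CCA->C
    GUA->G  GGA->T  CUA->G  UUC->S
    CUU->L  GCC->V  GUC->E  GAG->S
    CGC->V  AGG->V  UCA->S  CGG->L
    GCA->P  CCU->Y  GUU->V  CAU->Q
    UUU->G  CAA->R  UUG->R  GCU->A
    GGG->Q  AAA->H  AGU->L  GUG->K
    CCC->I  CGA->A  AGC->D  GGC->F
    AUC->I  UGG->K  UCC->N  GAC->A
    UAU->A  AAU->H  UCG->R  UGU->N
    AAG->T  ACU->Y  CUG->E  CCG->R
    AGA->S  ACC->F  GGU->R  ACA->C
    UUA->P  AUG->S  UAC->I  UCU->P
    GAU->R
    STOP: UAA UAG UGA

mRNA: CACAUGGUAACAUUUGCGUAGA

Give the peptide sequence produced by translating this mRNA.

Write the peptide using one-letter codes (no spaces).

Answer: SGCGL

Derivation:
start AUG at pos 3
pos 3: AUG -> S; peptide=S
pos 6: GUA -> G; peptide=SG
pos 9: ACA -> C; peptide=SGC
pos 12: UUU -> G; peptide=SGCG
pos 15: GCG -> L; peptide=SGCGL
pos 18: UAG -> STOP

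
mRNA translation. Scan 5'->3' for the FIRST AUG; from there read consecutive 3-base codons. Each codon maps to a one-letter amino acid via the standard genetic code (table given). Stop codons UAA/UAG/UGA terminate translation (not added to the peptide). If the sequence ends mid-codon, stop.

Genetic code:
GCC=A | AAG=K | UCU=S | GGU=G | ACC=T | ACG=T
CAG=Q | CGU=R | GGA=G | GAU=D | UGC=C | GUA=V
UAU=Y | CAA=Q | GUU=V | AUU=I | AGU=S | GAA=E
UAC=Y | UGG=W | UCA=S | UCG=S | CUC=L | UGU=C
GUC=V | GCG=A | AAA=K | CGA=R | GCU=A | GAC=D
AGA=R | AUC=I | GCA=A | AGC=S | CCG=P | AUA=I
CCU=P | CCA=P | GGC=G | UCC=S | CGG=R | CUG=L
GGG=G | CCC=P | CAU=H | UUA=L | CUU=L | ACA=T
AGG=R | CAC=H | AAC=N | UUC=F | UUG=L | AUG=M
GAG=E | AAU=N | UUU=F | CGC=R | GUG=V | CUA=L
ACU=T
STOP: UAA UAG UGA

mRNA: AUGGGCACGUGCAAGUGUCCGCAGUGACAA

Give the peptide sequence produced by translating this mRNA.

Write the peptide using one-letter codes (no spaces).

start AUG at pos 0
pos 0: AUG -> M; peptide=M
pos 3: GGC -> G; peptide=MG
pos 6: ACG -> T; peptide=MGT
pos 9: UGC -> C; peptide=MGTC
pos 12: AAG -> K; peptide=MGTCK
pos 15: UGU -> C; peptide=MGTCKC
pos 18: CCG -> P; peptide=MGTCKCP
pos 21: CAG -> Q; peptide=MGTCKCPQ
pos 24: UGA -> STOP

Answer: MGTCKCPQ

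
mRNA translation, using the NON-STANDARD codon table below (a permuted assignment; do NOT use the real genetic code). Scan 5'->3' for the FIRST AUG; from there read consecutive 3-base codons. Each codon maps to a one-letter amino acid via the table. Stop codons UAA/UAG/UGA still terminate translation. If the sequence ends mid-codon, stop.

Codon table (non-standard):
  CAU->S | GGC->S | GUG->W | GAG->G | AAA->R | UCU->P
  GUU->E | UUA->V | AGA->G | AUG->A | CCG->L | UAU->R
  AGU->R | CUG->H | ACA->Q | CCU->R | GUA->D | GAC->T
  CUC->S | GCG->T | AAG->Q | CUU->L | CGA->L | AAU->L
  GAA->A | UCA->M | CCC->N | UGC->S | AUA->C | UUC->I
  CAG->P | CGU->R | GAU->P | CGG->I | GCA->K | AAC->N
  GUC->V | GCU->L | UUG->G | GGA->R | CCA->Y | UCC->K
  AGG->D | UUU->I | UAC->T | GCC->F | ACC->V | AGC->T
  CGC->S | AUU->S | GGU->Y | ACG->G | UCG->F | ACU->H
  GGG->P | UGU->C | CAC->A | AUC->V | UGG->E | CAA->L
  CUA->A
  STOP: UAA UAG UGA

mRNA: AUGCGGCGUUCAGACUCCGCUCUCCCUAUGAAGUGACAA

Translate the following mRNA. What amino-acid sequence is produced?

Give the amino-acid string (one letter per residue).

Answer: AIRMTKLSRAQ

Derivation:
start AUG at pos 0
pos 0: AUG -> A; peptide=A
pos 3: CGG -> I; peptide=AI
pos 6: CGU -> R; peptide=AIR
pos 9: UCA -> M; peptide=AIRM
pos 12: GAC -> T; peptide=AIRMT
pos 15: UCC -> K; peptide=AIRMTK
pos 18: GCU -> L; peptide=AIRMTKL
pos 21: CUC -> S; peptide=AIRMTKLS
pos 24: CCU -> R; peptide=AIRMTKLSR
pos 27: AUG -> A; peptide=AIRMTKLSRA
pos 30: AAG -> Q; peptide=AIRMTKLSRAQ
pos 33: UGA -> STOP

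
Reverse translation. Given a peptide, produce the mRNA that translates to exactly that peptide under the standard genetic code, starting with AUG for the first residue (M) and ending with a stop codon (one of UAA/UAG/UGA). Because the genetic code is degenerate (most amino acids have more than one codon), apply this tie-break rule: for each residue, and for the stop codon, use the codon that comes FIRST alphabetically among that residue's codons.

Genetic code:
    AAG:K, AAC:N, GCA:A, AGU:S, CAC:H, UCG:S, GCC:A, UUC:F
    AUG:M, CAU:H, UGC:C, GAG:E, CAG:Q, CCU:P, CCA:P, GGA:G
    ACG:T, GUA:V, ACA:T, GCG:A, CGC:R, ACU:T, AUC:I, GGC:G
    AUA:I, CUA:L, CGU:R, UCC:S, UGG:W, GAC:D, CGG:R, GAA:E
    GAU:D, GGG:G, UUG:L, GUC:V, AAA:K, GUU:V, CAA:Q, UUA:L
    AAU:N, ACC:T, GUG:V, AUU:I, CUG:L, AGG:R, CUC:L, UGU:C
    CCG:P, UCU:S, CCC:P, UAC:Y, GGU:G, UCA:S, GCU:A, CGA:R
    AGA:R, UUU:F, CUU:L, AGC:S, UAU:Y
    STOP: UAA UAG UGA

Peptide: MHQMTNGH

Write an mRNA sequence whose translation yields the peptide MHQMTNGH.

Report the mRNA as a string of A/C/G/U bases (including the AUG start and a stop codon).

Answer: mRNA: AUGCACCAAAUGACAAACGGACACUAA

Derivation:
residue 1: M -> AUG (start codon)
residue 2: H codons sorted = CAC,CAU -> pick first = CAC
residue 3: Q codons sorted = CAA,CAG -> pick first = CAA
residue 4: M -> AUG (only codon)
residue 5: T codons sorted = ACA,ACC,ACG,ACU -> pick first = ACA
residue 6: N codons sorted = AAC,AAU -> pick first = AAC
residue 7: G codons sorted = GGA,GGC,GGG,GGU -> pick first = GGA
residue 8: H codons sorted = CAC,CAU -> pick first = CAC
terminator: stop codons sorted = UAA,UAG,UGA -> pick first = UAA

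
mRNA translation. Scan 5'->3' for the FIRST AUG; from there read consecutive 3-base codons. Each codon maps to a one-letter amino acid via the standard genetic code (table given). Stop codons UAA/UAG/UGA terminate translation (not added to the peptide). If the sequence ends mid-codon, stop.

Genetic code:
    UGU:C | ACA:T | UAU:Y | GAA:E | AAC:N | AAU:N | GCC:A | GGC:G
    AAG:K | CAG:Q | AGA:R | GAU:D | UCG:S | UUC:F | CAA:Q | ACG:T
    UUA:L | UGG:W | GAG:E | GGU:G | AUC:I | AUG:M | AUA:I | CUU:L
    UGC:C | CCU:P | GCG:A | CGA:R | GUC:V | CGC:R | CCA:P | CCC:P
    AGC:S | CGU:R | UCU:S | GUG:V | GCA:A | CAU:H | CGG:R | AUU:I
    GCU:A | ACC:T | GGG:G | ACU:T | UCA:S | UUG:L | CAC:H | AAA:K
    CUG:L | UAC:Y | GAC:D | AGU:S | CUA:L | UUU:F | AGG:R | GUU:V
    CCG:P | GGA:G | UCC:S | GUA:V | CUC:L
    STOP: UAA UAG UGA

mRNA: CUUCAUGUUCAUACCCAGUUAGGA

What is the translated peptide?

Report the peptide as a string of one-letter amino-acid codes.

start AUG at pos 4
pos 4: AUG -> M; peptide=M
pos 7: UUC -> F; peptide=MF
pos 10: AUA -> I; peptide=MFI
pos 13: CCC -> P; peptide=MFIP
pos 16: AGU -> S; peptide=MFIPS
pos 19: UAG -> STOP

Answer: MFIPS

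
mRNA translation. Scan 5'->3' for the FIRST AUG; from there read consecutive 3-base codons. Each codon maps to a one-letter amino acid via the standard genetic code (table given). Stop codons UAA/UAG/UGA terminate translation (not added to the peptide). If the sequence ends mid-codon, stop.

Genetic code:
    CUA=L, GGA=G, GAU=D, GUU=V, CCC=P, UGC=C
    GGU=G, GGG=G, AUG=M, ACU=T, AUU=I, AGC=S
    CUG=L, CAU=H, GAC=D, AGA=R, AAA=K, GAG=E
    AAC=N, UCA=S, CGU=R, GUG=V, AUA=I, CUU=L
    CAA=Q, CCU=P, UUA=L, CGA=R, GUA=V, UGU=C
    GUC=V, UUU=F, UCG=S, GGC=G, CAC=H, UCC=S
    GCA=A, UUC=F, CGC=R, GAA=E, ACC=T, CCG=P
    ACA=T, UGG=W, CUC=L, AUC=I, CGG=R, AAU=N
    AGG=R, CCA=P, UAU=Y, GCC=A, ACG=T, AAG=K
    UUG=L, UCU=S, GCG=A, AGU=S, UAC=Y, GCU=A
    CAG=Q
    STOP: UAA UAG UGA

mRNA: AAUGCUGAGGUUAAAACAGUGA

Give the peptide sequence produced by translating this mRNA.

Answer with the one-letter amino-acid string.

start AUG at pos 1
pos 1: AUG -> M; peptide=M
pos 4: CUG -> L; peptide=ML
pos 7: AGG -> R; peptide=MLR
pos 10: UUA -> L; peptide=MLRL
pos 13: AAA -> K; peptide=MLRLK
pos 16: CAG -> Q; peptide=MLRLKQ
pos 19: UGA -> STOP

Answer: MLRLKQ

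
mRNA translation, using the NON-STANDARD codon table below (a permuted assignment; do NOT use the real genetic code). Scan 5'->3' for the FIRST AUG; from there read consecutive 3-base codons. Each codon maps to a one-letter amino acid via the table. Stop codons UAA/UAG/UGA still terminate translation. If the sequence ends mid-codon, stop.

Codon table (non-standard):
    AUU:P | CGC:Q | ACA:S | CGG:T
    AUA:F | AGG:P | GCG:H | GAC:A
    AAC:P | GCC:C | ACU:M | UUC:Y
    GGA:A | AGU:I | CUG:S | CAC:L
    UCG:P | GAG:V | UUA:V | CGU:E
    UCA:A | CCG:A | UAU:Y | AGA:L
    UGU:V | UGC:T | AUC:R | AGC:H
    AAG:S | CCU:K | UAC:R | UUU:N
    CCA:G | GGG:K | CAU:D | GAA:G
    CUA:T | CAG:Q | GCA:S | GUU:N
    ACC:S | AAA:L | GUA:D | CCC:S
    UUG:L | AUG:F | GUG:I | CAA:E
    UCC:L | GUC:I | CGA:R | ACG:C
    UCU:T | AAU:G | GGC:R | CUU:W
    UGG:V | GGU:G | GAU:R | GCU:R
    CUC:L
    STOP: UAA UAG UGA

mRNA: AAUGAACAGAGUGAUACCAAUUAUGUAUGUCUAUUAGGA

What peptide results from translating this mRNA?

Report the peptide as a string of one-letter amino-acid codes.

Answer: FPLIFGPFYIY

Derivation:
start AUG at pos 1
pos 1: AUG -> F; peptide=F
pos 4: AAC -> P; peptide=FP
pos 7: AGA -> L; peptide=FPL
pos 10: GUG -> I; peptide=FPLI
pos 13: AUA -> F; peptide=FPLIF
pos 16: CCA -> G; peptide=FPLIFG
pos 19: AUU -> P; peptide=FPLIFGP
pos 22: AUG -> F; peptide=FPLIFGPF
pos 25: UAU -> Y; peptide=FPLIFGPFY
pos 28: GUC -> I; peptide=FPLIFGPFYI
pos 31: UAU -> Y; peptide=FPLIFGPFYIY
pos 34: UAG -> STOP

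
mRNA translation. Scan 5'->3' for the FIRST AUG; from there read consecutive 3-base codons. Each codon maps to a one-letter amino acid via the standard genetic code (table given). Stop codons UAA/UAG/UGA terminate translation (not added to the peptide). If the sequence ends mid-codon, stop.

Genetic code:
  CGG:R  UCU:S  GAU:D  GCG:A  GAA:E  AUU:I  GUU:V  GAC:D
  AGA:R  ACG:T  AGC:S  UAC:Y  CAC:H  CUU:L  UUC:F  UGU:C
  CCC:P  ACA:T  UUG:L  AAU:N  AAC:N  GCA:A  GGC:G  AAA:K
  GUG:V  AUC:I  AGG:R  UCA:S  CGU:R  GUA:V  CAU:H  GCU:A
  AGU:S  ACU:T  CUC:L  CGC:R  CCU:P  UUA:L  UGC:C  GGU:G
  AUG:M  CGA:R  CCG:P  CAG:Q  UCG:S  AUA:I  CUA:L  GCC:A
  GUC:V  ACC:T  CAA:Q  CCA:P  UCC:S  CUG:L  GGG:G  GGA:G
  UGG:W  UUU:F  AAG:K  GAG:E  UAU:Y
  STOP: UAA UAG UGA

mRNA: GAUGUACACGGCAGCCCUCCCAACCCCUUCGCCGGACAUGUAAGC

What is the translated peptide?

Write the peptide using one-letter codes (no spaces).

Answer: MYTAALPTPSPDM

Derivation:
start AUG at pos 1
pos 1: AUG -> M; peptide=M
pos 4: UAC -> Y; peptide=MY
pos 7: ACG -> T; peptide=MYT
pos 10: GCA -> A; peptide=MYTA
pos 13: GCC -> A; peptide=MYTAA
pos 16: CUC -> L; peptide=MYTAAL
pos 19: CCA -> P; peptide=MYTAALP
pos 22: ACC -> T; peptide=MYTAALPT
pos 25: CCU -> P; peptide=MYTAALPTP
pos 28: UCG -> S; peptide=MYTAALPTPS
pos 31: CCG -> P; peptide=MYTAALPTPSP
pos 34: GAC -> D; peptide=MYTAALPTPSPD
pos 37: AUG -> M; peptide=MYTAALPTPSPDM
pos 40: UAA -> STOP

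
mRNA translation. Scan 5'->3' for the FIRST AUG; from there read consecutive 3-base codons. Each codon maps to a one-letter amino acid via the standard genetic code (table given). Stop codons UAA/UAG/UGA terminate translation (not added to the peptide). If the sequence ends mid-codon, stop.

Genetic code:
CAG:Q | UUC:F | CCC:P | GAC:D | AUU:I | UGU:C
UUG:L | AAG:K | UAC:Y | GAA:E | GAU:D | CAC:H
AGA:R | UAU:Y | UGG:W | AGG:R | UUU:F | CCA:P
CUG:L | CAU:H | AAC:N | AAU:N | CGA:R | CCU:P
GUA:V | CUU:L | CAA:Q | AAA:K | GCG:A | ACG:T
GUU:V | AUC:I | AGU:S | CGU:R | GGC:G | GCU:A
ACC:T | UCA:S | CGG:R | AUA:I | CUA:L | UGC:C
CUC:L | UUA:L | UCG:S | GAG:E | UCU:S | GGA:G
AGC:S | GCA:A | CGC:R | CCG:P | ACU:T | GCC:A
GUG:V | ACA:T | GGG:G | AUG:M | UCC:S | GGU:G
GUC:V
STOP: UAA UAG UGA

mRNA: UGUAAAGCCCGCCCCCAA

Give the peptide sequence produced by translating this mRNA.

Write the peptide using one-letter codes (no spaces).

Answer: (empty: no AUG start codon)

Derivation:
no AUG start codon found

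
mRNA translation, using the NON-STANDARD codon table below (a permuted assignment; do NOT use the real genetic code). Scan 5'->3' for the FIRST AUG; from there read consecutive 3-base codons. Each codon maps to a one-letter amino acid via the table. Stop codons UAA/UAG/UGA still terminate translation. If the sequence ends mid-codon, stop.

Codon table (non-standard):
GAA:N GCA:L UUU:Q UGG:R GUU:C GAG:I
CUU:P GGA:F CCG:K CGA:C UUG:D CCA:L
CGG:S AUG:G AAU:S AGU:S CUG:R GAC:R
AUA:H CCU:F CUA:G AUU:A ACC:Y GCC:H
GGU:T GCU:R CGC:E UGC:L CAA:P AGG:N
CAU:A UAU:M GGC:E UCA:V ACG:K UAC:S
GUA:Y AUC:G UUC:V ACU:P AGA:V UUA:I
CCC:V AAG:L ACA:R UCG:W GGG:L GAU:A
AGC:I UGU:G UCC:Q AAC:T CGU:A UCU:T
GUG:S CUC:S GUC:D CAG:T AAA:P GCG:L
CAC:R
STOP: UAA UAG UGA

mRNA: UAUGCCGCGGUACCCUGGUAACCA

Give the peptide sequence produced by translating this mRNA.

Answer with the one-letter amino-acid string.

Answer: GKSSFTT

Derivation:
start AUG at pos 1
pos 1: AUG -> G; peptide=G
pos 4: CCG -> K; peptide=GK
pos 7: CGG -> S; peptide=GKS
pos 10: UAC -> S; peptide=GKSS
pos 13: CCU -> F; peptide=GKSSF
pos 16: GGU -> T; peptide=GKSSFT
pos 19: AAC -> T; peptide=GKSSFTT
pos 22: only 2 nt remain (<3), stop (end of mRNA)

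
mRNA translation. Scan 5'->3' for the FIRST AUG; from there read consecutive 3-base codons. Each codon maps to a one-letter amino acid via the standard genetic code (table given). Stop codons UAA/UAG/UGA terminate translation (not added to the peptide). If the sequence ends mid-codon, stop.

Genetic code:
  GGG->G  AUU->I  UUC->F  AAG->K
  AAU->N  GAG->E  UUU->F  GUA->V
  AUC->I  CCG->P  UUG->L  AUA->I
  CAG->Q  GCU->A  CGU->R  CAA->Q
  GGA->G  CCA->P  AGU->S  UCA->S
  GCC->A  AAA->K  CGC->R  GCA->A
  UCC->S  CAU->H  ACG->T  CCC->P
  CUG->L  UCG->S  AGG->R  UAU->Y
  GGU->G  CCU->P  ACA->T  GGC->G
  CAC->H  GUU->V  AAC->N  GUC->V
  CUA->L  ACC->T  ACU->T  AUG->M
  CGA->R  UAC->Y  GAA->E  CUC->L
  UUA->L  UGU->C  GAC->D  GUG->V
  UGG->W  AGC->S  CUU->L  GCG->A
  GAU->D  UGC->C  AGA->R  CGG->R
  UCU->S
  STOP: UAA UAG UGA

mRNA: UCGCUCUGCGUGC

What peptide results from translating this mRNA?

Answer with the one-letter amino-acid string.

Answer: (empty: no AUG start codon)

Derivation:
no AUG start codon found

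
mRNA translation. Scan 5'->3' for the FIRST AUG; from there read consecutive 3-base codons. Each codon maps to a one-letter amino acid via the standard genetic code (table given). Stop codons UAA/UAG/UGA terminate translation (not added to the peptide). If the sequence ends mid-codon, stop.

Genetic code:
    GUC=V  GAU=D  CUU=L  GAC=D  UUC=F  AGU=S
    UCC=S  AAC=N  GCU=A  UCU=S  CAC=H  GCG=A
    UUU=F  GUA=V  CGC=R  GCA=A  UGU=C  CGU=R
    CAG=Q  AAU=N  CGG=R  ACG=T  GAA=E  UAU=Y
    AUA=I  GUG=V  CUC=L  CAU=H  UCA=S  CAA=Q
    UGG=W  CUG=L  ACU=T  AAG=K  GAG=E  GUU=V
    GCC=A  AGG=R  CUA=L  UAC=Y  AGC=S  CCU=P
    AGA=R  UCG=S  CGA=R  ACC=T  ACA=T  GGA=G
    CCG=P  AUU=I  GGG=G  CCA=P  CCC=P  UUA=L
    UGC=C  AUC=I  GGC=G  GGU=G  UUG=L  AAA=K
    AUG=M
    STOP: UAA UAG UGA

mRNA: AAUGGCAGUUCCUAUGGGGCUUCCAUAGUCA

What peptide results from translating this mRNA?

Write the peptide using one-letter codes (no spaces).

Answer: MAVPMGLP

Derivation:
start AUG at pos 1
pos 1: AUG -> M; peptide=M
pos 4: GCA -> A; peptide=MA
pos 7: GUU -> V; peptide=MAV
pos 10: CCU -> P; peptide=MAVP
pos 13: AUG -> M; peptide=MAVPM
pos 16: GGG -> G; peptide=MAVPMG
pos 19: CUU -> L; peptide=MAVPMGL
pos 22: CCA -> P; peptide=MAVPMGLP
pos 25: UAG -> STOP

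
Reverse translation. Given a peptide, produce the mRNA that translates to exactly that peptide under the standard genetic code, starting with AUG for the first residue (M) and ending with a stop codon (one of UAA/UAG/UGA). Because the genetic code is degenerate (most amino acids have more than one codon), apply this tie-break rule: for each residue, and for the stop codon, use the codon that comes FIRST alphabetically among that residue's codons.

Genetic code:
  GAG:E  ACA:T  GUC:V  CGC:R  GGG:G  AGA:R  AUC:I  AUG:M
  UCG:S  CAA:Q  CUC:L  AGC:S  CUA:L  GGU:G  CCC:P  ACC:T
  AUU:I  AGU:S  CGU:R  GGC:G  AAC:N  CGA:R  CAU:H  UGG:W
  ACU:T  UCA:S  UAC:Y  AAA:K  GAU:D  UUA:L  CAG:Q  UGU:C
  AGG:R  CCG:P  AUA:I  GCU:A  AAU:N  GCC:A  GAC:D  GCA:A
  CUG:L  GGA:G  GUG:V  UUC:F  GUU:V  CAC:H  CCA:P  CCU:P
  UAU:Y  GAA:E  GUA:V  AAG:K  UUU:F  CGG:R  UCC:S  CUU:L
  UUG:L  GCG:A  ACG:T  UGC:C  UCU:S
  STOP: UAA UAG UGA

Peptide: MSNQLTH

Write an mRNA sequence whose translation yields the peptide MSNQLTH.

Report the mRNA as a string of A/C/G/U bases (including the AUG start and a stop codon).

Answer: mRNA: AUGAGCAACCAACUAACACACUAA

Derivation:
residue 1: M -> AUG (start codon)
residue 2: S codons sorted = AGC,AGU,UCA,UCC,UCG,UCU -> pick first = AGC
residue 3: N codons sorted = AAC,AAU -> pick first = AAC
residue 4: Q codons sorted = CAA,CAG -> pick first = CAA
residue 5: L codons sorted = CUA,CUC,CUG,CUU,UUA,UUG -> pick first = CUA
residue 6: T codons sorted = ACA,ACC,ACG,ACU -> pick first = ACA
residue 7: H codons sorted = CAC,CAU -> pick first = CAC
terminator: stop codons sorted = UAA,UAG,UGA -> pick first = UAA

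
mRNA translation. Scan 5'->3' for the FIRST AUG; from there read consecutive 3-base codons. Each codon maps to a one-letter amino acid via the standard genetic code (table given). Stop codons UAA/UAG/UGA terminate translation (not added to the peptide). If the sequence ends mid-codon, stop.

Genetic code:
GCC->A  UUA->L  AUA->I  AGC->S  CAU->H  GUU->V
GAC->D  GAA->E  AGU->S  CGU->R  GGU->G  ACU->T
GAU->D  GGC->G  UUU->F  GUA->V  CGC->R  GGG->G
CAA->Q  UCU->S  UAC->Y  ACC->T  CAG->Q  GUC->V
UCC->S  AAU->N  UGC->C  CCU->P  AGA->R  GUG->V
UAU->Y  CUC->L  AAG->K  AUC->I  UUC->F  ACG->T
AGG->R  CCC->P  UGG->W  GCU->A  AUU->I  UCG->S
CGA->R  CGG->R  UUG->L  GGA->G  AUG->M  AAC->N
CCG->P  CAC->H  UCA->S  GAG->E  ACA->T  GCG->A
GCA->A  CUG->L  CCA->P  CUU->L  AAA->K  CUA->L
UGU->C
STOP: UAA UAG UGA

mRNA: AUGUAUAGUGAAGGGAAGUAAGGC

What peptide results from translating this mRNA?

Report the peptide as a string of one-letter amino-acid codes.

start AUG at pos 0
pos 0: AUG -> M; peptide=M
pos 3: UAU -> Y; peptide=MY
pos 6: AGU -> S; peptide=MYS
pos 9: GAA -> E; peptide=MYSE
pos 12: GGG -> G; peptide=MYSEG
pos 15: AAG -> K; peptide=MYSEGK
pos 18: UAA -> STOP

Answer: MYSEGK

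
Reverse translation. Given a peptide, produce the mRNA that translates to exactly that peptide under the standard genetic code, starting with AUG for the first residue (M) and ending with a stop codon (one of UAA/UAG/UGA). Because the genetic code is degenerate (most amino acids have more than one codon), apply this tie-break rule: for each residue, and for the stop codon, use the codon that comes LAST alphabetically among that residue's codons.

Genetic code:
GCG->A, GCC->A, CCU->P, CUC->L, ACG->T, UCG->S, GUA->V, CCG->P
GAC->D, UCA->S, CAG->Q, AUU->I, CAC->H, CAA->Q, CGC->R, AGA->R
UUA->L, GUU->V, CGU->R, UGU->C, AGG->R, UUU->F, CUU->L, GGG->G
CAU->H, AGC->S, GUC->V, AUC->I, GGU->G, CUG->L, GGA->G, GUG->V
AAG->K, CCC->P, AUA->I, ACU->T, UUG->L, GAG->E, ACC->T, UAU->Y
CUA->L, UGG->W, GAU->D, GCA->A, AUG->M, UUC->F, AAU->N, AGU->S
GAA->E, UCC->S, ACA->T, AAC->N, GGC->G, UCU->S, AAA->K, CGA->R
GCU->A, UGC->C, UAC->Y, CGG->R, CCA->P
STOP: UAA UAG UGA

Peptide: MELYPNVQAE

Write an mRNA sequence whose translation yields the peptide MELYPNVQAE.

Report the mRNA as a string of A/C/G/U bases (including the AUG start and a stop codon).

residue 1: M -> AUG (start codon)
residue 2: E codons sorted = GAA,GAG -> pick last = GAG
residue 3: L codons sorted = CUA,CUC,CUG,CUU,UUA,UUG -> pick last = UUG
residue 4: Y codons sorted = UAC,UAU -> pick last = UAU
residue 5: P codons sorted = CCA,CCC,CCG,CCU -> pick last = CCU
residue 6: N codons sorted = AAC,AAU -> pick last = AAU
residue 7: V codons sorted = GUA,GUC,GUG,GUU -> pick last = GUU
residue 8: Q codons sorted = CAA,CAG -> pick last = CAG
residue 9: A codons sorted = GCA,GCC,GCG,GCU -> pick last = GCU
residue 10: E codons sorted = GAA,GAG -> pick last = GAG
terminator: stop codons sorted = UAA,UAG,UGA -> pick last = UGA

Answer: mRNA: AUGGAGUUGUAUCCUAAUGUUCAGGCUGAGUGA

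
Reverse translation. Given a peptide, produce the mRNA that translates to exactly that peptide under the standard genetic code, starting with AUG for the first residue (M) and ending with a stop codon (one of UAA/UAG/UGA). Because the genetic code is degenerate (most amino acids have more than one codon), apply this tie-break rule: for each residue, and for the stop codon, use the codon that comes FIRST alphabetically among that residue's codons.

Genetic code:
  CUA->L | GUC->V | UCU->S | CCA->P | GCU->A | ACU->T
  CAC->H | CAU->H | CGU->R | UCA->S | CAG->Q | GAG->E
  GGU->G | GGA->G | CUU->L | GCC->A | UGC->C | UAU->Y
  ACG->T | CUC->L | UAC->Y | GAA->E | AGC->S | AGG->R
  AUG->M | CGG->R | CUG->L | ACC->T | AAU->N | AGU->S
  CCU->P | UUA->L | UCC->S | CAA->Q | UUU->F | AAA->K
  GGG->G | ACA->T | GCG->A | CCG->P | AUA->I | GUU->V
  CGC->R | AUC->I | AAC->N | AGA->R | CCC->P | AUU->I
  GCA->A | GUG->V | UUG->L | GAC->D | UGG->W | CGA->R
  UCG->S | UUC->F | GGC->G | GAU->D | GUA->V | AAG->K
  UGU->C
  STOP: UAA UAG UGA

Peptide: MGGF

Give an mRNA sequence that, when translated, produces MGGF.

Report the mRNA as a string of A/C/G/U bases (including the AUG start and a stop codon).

residue 1: M -> AUG (start codon)
residue 2: G codons sorted = GGA,GGC,GGG,GGU -> pick first = GGA
residue 3: G codons sorted = GGA,GGC,GGG,GGU -> pick first = GGA
residue 4: F codons sorted = UUC,UUU -> pick first = UUC
terminator: stop codons sorted = UAA,UAG,UGA -> pick first = UAA

Answer: mRNA: AUGGGAGGAUUCUAA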